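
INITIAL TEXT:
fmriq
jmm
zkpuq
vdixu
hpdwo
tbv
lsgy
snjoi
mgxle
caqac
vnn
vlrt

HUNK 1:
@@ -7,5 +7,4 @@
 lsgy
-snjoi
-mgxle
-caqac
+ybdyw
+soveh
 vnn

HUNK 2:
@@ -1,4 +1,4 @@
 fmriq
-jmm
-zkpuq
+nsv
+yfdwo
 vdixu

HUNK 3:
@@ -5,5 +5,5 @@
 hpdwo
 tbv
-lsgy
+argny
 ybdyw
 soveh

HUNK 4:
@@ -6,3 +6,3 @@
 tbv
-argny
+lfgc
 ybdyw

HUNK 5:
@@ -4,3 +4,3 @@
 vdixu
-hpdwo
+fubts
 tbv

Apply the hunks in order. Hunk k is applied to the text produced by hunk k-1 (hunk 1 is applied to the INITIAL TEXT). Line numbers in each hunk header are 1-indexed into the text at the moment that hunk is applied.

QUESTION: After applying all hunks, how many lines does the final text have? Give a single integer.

Hunk 1: at line 7 remove [snjoi,mgxle,caqac] add [ybdyw,soveh] -> 11 lines: fmriq jmm zkpuq vdixu hpdwo tbv lsgy ybdyw soveh vnn vlrt
Hunk 2: at line 1 remove [jmm,zkpuq] add [nsv,yfdwo] -> 11 lines: fmriq nsv yfdwo vdixu hpdwo tbv lsgy ybdyw soveh vnn vlrt
Hunk 3: at line 5 remove [lsgy] add [argny] -> 11 lines: fmriq nsv yfdwo vdixu hpdwo tbv argny ybdyw soveh vnn vlrt
Hunk 4: at line 6 remove [argny] add [lfgc] -> 11 lines: fmriq nsv yfdwo vdixu hpdwo tbv lfgc ybdyw soveh vnn vlrt
Hunk 5: at line 4 remove [hpdwo] add [fubts] -> 11 lines: fmriq nsv yfdwo vdixu fubts tbv lfgc ybdyw soveh vnn vlrt
Final line count: 11

Answer: 11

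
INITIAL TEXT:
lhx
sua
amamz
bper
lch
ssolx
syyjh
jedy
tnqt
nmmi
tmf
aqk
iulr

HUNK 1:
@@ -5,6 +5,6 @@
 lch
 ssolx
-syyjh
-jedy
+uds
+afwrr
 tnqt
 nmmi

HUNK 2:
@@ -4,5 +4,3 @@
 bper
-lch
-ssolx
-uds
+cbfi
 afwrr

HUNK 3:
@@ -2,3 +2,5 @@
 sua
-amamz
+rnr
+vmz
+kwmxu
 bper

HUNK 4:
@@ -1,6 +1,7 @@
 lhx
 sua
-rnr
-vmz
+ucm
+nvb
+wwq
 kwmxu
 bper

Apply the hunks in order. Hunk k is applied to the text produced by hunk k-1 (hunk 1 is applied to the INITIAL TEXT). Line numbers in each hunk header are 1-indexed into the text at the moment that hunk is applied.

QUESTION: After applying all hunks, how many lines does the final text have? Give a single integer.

Answer: 14

Derivation:
Hunk 1: at line 5 remove [syyjh,jedy] add [uds,afwrr] -> 13 lines: lhx sua amamz bper lch ssolx uds afwrr tnqt nmmi tmf aqk iulr
Hunk 2: at line 4 remove [lch,ssolx,uds] add [cbfi] -> 11 lines: lhx sua amamz bper cbfi afwrr tnqt nmmi tmf aqk iulr
Hunk 3: at line 2 remove [amamz] add [rnr,vmz,kwmxu] -> 13 lines: lhx sua rnr vmz kwmxu bper cbfi afwrr tnqt nmmi tmf aqk iulr
Hunk 4: at line 1 remove [rnr,vmz] add [ucm,nvb,wwq] -> 14 lines: lhx sua ucm nvb wwq kwmxu bper cbfi afwrr tnqt nmmi tmf aqk iulr
Final line count: 14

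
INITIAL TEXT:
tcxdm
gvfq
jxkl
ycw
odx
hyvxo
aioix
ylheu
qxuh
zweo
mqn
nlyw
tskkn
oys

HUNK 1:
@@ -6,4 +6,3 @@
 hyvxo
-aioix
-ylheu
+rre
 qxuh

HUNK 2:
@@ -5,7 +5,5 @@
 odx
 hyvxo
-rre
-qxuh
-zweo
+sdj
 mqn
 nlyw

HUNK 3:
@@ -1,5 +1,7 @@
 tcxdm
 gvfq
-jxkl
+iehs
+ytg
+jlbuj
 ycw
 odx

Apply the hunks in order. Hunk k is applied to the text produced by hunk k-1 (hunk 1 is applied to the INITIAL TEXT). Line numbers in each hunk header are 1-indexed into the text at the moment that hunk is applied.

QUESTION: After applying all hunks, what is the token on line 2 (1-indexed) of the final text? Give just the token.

Hunk 1: at line 6 remove [aioix,ylheu] add [rre] -> 13 lines: tcxdm gvfq jxkl ycw odx hyvxo rre qxuh zweo mqn nlyw tskkn oys
Hunk 2: at line 5 remove [rre,qxuh,zweo] add [sdj] -> 11 lines: tcxdm gvfq jxkl ycw odx hyvxo sdj mqn nlyw tskkn oys
Hunk 3: at line 1 remove [jxkl] add [iehs,ytg,jlbuj] -> 13 lines: tcxdm gvfq iehs ytg jlbuj ycw odx hyvxo sdj mqn nlyw tskkn oys
Final line 2: gvfq

Answer: gvfq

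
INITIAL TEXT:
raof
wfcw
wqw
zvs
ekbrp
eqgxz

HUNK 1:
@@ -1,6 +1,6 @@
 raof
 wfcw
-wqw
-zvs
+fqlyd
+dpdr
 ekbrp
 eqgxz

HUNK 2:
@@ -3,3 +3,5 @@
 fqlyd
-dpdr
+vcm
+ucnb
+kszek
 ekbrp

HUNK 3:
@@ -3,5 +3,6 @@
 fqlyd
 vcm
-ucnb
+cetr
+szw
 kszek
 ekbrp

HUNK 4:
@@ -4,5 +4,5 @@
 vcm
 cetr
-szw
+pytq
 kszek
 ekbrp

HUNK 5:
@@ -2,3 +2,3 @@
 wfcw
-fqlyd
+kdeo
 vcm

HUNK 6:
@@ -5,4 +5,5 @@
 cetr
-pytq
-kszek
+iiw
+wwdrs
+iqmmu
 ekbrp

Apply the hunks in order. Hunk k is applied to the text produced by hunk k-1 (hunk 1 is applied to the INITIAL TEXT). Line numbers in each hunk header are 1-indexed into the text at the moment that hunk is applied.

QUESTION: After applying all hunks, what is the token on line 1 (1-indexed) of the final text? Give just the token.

Answer: raof

Derivation:
Hunk 1: at line 1 remove [wqw,zvs] add [fqlyd,dpdr] -> 6 lines: raof wfcw fqlyd dpdr ekbrp eqgxz
Hunk 2: at line 3 remove [dpdr] add [vcm,ucnb,kszek] -> 8 lines: raof wfcw fqlyd vcm ucnb kszek ekbrp eqgxz
Hunk 3: at line 3 remove [ucnb] add [cetr,szw] -> 9 lines: raof wfcw fqlyd vcm cetr szw kszek ekbrp eqgxz
Hunk 4: at line 4 remove [szw] add [pytq] -> 9 lines: raof wfcw fqlyd vcm cetr pytq kszek ekbrp eqgxz
Hunk 5: at line 2 remove [fqlyd] add [kdeo] -> 9 lines: raof wfcw kdeo vcm cetr pytq kszek ekbrp eqgxz
Hunk 6: at line 5 remove [pytq,kszek] add [iiw,wwdrs,iqmmu] -> 10 lines: raof wfcw kdeo vcm cetr iiw wwdrs iqmmu ekbrp eqgxz
Final line 1: raof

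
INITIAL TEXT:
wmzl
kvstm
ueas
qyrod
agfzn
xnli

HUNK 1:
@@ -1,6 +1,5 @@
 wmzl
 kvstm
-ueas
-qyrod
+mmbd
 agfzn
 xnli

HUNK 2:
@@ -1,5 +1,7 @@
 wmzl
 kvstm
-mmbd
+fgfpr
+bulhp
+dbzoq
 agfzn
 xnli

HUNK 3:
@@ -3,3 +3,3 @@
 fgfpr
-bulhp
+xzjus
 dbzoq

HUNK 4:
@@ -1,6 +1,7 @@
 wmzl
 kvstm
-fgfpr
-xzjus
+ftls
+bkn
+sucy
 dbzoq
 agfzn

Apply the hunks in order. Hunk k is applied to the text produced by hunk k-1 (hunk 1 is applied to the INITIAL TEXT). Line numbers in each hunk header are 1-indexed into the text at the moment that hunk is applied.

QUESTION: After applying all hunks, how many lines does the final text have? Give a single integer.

Answer: 8

Derivation:
Hunk 1: at line 1 remove [ueas,qyrod] add [mmbd] -> 5 lines: wmzl kvstm mmbd agfzn xnli
Hunk 2: at line 1 remove [mmbd] add [fgfpr,bulhp,dbzoq] -> 7 lines: wmzl kvstm fgfpr bulhp dbzoq agfzn xnli
Hunk 3: at line 3 remove [bulhp] add [xzjus] -> 7 lines: wmzl kvstm fgfpr xzjus dbzoq agfzn xnli
Hunk 4: at line 1 remove [fgfpr,xzjus] add [ftls,bkn,sucy] -> 8 lines: wmzl kvstm ftls bkn sucy dbzoq agfzn xnli
Final line count: 8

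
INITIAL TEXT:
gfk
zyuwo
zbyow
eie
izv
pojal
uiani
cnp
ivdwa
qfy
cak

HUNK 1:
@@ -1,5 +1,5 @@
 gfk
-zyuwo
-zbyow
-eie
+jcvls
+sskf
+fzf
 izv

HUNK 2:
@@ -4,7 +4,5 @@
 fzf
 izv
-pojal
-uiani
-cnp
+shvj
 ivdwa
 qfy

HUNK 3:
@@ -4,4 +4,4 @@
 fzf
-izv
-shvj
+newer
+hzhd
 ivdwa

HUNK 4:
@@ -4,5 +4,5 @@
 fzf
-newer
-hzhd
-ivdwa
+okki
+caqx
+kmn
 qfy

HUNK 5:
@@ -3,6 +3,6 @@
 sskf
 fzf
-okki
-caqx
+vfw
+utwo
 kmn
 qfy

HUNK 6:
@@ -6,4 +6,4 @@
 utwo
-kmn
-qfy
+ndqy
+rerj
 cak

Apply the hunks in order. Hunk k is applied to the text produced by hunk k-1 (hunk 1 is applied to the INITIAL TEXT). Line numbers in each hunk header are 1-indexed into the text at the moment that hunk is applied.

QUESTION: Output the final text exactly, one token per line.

Answer: gfk
jcvls
sskf
fzf
vfw
utwo
ndqy
rerj
cak

Derivation:
Hunk 1: at line 1 remove [zyuwo,zbyow,eie] add [jcvls,sskf,fzf] -> 11 lines: gfk jcvls sskf fzf izv pojal uiani cnp ivdwa qfy cak
Hunk 2: at line 4 remove [pojal,uiani,cnp] add [shvj] -> 9 lines: gfk jcvls sskf fzf izv shvj ivdwa qfy cak
Hunk 3: at line 4 remove [izv,shvj] add [newer,hzhd] -> 9 lines: gfk jcvls sskf fzf newer hzhd ivdwa qfy cak
Hunk 4: at line 4 remove [newer,hzhd,ivdwa] add [okki,caqx,kmn] -> 9 lines: gfk jcvls sskf fzf okki caqx kmn qfy cak
Hunk 5: at line 3 remove [okki,caqx] add [vfw,utwo] -> 9 lines: gfk jcvls sskf fzf vfw utwo kmn qfy cak
Hunk 6: at line 6 remove [kmn,qfy] add [ndqy,rerj] -> 9 lines: gfk jcvls sskf fzf vfw utwo ndqy rerj cak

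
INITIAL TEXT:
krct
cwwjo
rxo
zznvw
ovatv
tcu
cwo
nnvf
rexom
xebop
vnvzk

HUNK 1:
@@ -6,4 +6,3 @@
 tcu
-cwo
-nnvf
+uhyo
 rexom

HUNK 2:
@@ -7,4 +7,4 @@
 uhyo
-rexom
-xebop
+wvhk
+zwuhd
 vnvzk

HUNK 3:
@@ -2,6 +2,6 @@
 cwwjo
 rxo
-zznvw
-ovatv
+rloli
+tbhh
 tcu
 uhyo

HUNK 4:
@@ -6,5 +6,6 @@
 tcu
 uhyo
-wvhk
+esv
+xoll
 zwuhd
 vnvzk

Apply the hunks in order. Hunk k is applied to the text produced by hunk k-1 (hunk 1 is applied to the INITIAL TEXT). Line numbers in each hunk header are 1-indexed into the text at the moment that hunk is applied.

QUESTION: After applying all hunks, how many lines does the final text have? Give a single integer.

Answer: 11

Derivation:
Hunk 1: at line 6 remove [cwo,nnvf] add [uhyo] -> 10 lines: krct cwwjo rxo zznvw ovatv tcu uhyo rexom xebop vnvzk
Hunk 2: at line 7 remove [rexom,xebop] add [wvhk,zwuhd] -> 10 lines: krct cwwjo rxo zznvw ovatv tcu uhyo wvhk zwuhd vnvzk
Hunk 3: at line 2 remove [zznvw,ovatv] add [rloli,tbhh] -> 10 lines: krct cwwjo rxo rloli tbhh tcu uhyo wvhk zwuhd vnvzk
Hunk 4: at line 6 remove [wvhk] add [esv,xoll] -> 11 lines: krct cwwjo rxo rloli tbhh tcu uhyo esv xoll zwuhd vnvzk
Final line count: 11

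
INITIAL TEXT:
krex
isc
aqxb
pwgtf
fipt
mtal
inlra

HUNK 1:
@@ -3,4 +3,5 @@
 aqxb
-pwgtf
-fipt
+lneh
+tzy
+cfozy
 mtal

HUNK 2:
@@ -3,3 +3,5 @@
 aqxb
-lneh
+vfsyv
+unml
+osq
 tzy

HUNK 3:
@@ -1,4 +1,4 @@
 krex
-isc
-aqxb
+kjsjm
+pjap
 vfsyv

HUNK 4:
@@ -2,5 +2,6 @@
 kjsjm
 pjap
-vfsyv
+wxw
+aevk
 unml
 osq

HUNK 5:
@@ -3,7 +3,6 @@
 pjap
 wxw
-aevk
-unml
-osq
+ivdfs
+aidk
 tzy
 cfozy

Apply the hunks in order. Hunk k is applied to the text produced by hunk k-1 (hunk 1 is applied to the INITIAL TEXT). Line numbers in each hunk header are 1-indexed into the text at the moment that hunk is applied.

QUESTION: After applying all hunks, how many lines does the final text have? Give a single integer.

Answer: 10

Derivation:
Hunk 1: at line 3 remove [pwgtf,fipt] add [lneh,tzy,cfozy] -> 8 lines: krex isc aqxb lneh tzy cfozy mtal inlra
Hunk 2: at line 3 remove [lneh] add [vfsyv,unml,osq] -> 10 lines: krex isc aqxb vfsyv unml osq tzy cfozy mtal inlra
Hunk 3: at line 1 remove [isc,aqxb] add [kjsjm,pjap] -> 10 lines: krex kjsjm pjap vfsyv unml osq tzy cfozy mtal inlra
Hunk 4: at line 2 remove [vfsyv] add [wxw,aevk] -> 11 lines: krex kjsjm pjap wxw aevk unml osq tzy cfozy mtal inlra
Hunk 5: at line 3 remove [aevk,unml,osq] add [ivdfs,aidk] -> 10 lines: krex kjsjm pjap wxw ivdfs aidk tzy cfozy mtal inlra
Final line count: 10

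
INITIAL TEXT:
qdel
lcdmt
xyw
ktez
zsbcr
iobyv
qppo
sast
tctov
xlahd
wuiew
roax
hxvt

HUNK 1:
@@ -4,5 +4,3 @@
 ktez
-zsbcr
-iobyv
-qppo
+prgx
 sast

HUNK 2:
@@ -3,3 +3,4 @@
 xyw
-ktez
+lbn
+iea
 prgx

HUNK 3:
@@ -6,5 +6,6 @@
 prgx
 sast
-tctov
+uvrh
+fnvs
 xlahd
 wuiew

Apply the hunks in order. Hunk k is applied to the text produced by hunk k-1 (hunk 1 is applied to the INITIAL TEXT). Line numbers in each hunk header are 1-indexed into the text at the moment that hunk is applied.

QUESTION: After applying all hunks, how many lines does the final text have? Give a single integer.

Answer: 13

Derivation:
Hunk 1: at line 4 remove [zsbcr,iobyv,qppo] add [prgx] -> 11 lines: qdel lcdmt xyw ktez prgx sast tctov xlahd wuiew roax hxvt
Hunk 2: at line 3 remove [ktez] add [lbn,iea] -> 12 lines: qdel lcdmt xyw lbn iea prgx sast tctov xlahd wuiew roax hxvt
Hunk 3: at line 6 remove [tctov] add [uvrh,fnvs] -> 13 lines: qdel lcdmt xyw lbn iea prgx sast uvrh fnvs xlahd wuiew roax hxvt
Final line count: 13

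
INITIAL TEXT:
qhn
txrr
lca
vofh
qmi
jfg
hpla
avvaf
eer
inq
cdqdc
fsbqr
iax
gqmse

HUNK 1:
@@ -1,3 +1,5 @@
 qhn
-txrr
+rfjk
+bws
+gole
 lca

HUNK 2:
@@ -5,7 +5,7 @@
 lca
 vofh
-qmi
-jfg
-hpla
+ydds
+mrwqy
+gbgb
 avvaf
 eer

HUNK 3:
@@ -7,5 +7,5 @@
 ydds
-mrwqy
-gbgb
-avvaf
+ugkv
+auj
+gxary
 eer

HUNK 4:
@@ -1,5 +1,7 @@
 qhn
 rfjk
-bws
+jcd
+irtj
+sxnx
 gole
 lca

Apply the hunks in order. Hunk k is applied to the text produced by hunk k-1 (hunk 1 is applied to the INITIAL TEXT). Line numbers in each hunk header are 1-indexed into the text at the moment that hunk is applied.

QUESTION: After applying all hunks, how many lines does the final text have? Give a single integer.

Hunk 1: at line 1 remove [txrr] add [rfjk,bws,gole] -> 16 lines: qhn rfjk bws gole lca vofh qmi jfg hpla avvaf eer inq cdqdc fsbqr iax gqmse
Hunk 2: at line 5 remove [qmi,jfg,hpla] add [ydds,mrwqy,gbgb] -> 16 lines: qhn rfjk bws gole lca vofh ydds mrwqy gbgb avvaf eer inq cdqdc fsbqr iax gqmse
Hunk 3: at line 7 remove [mrwqy,gbgb,avvaf] add [ugkv,auj,gxary] -> 16 lines: qhn rfjk bws gole lca vofh ydds ugkv auj gxary eer inq cdqdc fsbqr iax gqmse
Hunk 4: at line 1 remove [bws] add [jcd,irtj,sxnx] -> 18 lines: qhn rfjk jcd irtj sxnx gole lca vofh ydds ugkv auj gxary eer inq cdqdc fsbqr iax gqmse
Final line count: 18

Answer: 18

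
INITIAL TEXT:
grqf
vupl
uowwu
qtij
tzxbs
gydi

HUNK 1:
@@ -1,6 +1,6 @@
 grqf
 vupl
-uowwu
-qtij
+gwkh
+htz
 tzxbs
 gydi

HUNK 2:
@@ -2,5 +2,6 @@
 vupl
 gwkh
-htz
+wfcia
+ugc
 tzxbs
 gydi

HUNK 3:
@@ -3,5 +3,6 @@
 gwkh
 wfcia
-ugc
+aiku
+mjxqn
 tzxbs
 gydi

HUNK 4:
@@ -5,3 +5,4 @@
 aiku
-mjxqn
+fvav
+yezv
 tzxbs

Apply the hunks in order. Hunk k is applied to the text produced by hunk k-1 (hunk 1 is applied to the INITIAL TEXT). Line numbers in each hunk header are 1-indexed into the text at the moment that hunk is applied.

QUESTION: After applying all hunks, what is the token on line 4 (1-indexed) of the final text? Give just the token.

Hunk 1: at line 1 remove [uowwu,qtij] add [gwkh,htz] -> 6 lines: grqf vupl gwkh htz tzxbs gydi
Hunk 2: at line 2 remove [htz] add [wfcia,ugc] -> 7 lines: grqf vupl gwkh wfcia ugc tzxbs gydi
Hunk 3: at line 3 remove [ugc] add [aiku,mjxqn] -> 8 lines: grqf vupl gwkh wfcia aiku mjxqn tzxbs gydi
Hunk 4: at line 5 remove [mjxqn] add [fvav,yezv] -> 9 lines: grqf vupl gwkh wfcia aiku fvav yezv tzxbs gydi
Final line 4: wfcia

Answer: wfcia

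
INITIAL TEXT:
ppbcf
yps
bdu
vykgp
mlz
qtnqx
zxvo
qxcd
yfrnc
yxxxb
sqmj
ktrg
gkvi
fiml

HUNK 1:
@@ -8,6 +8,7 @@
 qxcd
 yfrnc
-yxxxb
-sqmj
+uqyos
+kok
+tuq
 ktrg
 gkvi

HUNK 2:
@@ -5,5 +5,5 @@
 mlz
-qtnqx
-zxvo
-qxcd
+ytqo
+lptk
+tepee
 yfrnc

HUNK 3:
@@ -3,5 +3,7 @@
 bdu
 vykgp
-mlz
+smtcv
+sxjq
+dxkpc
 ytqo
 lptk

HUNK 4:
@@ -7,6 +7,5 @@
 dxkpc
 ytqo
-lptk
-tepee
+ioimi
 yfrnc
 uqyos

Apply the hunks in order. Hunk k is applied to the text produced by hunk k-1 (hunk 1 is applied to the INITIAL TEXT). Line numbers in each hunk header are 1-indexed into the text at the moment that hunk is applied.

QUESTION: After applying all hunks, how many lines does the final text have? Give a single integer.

Answer: 16

Derivation:
Hunk 1: at line 8 remove [yxxxb,sqmj] add [uqyos,kok,tuq] -> 15 lines: ppbcf yps bdu vykgp mlz qtnqx zxvo qxcd yfrnc uqyos kok tuq ktrg gkvi fiml
Hunk 2: at line 5 remove [qtnqx,zxvo,qxcd] add [ytqo,lptk,tepee] -> 15 lines: ppbcf yps bdu vykgp mlz ytqo lptk tepee yfrnc uqyos kok tuq ktrg gkvi fiml
Hunk 3: at line 3 remove [mlz] add [smtcv,sxjq,dxkpc] -> 17 lines: ppbcf yps bdu vykgp smtcv sxjq dxkpc ytqo lptk tepee yfrnc uqyos kok tuq ktrg gkvi fiml
Hunk 4: at line 7 remove [lptk,tepee] add [ioimi] -> 16 lines: ppbcf yps bdu vykgp smtcv sxjq dxkpc ytqo ioimi yfrnc uqyos kok tuq ktrg gkvi fiml
Final line count: 16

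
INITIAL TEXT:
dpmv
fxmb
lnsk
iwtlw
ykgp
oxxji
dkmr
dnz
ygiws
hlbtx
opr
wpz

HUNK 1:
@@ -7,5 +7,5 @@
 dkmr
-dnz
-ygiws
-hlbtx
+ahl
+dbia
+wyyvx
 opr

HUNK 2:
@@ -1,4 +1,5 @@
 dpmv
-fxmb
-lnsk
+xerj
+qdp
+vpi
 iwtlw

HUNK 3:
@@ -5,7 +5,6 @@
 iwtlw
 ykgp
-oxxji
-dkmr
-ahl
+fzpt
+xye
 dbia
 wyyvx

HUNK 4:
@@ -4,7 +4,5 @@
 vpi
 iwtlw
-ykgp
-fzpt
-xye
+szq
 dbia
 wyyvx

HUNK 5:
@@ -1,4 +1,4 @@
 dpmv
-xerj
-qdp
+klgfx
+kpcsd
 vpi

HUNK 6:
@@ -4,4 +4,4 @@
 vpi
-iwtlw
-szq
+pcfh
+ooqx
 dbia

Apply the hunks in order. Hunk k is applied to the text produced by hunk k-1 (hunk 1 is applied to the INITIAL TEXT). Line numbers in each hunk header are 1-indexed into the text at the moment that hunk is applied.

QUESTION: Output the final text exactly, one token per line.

Hunk 1: at line 7 remove [dnz,ygiws,hlbtx] add [ahl,dbia,wyyvx] -> 12 lines: dpmv fxmb lnsk iwtlw ykgp oxxji dkmr ahl dbia wyyvx opr wpz
Hunk 2: at line 1 remove [fxmb,lnsk] add [xerj,qdp,vpi] -> 13 lines: dpmv xerj qdp vpi iwtlw ykgp oxxji dkmr ahl dbia wyyvx opr wpz
Hunk 3: at line 5 remove [oxxji,dkmr,ahl] add [fzpt,xye] -> 12 lines: dpmv xerj qdp vpi iwtlw ykgp fzpt xye dbia wyyvx opr wpz
Hunk 4: at line 4 remove [ykgp,fzpt,xye] add [szq] -> 10 lines: dpmv xerj qdp vpi iwtlw szq dbia wyyvx opr wpz
Hunk 5: at line 1 remove [xerj,qdp] add [klgfx,kpcsd] -> 10 lines: dpmv klgfx kpcsd vpi iwtlw szq dbia wyyvx opr wpz
Hunk 6: at line 4 remove [iwtlw,szq] add [pcfh,ooqx] -> 10 lines: dpmv klgfx kpcsd vpi pcfh ooqx dbia wyyvx opr wpz

Answer: dpmv
klgfx
kpcsd
vpi
pcfh
ooqx
dbia
wyyvx
opr
wpz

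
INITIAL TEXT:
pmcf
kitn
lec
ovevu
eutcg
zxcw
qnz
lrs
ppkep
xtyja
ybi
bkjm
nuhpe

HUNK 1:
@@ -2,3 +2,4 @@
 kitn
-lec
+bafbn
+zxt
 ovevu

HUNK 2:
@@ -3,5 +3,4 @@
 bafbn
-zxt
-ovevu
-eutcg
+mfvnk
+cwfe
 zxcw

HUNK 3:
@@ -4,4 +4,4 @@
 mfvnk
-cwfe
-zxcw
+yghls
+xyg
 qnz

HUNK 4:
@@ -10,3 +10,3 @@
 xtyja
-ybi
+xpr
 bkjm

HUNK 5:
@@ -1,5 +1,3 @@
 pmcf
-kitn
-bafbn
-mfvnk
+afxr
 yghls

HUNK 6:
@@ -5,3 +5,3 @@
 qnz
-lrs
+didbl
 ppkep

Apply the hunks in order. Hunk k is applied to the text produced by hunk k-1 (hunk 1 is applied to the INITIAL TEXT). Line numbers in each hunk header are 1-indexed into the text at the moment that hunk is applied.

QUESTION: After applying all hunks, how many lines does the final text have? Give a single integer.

Hunk 1: at line 2 remove [lec] add [bafbn,zxt] -> 14 lines: pmcf kitn bafbn zxt ovevu eutcg zxcw qnz lrs ppkep xtyja ybi bkjm nuhpe
Hunk 2: at line 3 remove [zxt,ovevu,eutcg] add [mfvnk,cwfe] -> 13 lines: pmcf kitn bafbn mfvnk cwfe zxcw qnz lrs ppkep xtyja ybi bkjm nuhpe
Hunk 3: at line 4 remove [cwfe,zxcw] add [yghls,xyg] -> 13 lines: pmcf kitn bafbn mfvnk yghls xyg qnz lrs ppkep xtyja ybi bkjm nuhpe
Hunk 4: at line 10 remove [ybi] add [xpr] -> 13 lines: pmcf kitn bafbn mfvnk yghls xyg qnz lrs ppkep xtyja xpr bkjm nuhpe
Hunk 5: at line 1 remove [kitn,bafbn,mfvnk] add [afxr] -> 11 lines: pmcf afxr yghls xyg qnz lrs ppkep xtyja xpr bkjm nuhpe
Hunk 6: at line 5 remove [lrs] add [didbl] -> 11 lines: pmcf afxr yghls xyg qnz didbl ppkep xtyja xpr bkjm nuhpe
Final line count: 11

Answer: 11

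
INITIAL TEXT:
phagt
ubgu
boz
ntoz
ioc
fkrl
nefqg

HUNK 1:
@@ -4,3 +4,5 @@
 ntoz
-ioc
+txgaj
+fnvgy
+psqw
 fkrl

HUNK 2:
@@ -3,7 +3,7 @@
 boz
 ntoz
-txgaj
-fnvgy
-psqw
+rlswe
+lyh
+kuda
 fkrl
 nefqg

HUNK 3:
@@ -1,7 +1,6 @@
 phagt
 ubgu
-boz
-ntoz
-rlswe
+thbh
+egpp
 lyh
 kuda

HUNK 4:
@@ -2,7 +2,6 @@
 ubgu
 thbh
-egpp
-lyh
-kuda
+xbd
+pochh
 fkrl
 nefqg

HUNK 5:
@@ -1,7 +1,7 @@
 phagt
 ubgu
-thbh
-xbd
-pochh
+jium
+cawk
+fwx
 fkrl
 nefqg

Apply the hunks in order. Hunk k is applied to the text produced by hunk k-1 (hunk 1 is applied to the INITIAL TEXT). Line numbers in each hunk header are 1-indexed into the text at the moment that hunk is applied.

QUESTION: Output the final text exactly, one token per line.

Answer: phagt
ubgu
jium
cawk
fwx
fkrl
nefqg

Derivation:
Hunk 1: at line 4 remove [ioc] add [txgaj,fnvgy,psqw] -> 9 lines: phagt ubgu boz ntoz txgaj fnvgy psqw fkrl nefqg
Hunk 2: at line 3 remove [txgaj,fnvgy,psqw] add [rlswe,lyh,kuda] -> 9 lines: phagt ubgu boz ntoz rlswe lyh kuda fkrl nefqg
Hunk 3: at line 1 remove [boz,ntoz,rlswe] add [thbh,egpp] -> 8 lines: phagt ubgu thbh egpp lyh kuda fkrl nefqg
Hunk 4: at line 2 remove [egpp,lyh,kuda] add [xbd,pochh] -> 7 lines: phagt ubgu thbh xbd pochh fkrl nefqg
Hunk 5: at line 1 remove [thbh,xbd,pochh] add [jium,cawk,fwx] -> 7 lines: phagt ubgu jium cawk fwx fkrl nefqg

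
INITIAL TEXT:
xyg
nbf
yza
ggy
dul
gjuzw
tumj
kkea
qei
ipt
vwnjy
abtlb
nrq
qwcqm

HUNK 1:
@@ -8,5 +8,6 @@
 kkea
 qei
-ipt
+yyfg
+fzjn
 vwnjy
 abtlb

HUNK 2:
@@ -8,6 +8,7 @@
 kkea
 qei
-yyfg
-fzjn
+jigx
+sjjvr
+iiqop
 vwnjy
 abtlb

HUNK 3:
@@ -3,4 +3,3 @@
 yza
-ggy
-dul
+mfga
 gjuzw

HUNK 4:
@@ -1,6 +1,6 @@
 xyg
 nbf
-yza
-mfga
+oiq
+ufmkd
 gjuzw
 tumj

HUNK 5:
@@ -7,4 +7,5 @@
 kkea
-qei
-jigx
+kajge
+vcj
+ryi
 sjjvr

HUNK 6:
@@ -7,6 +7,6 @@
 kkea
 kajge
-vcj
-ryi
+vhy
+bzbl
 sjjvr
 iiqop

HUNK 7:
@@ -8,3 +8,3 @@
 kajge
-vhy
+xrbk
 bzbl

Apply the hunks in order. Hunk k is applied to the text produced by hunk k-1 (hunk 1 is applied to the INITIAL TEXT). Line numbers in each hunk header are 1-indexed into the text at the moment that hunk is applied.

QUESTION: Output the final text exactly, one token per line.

Answer: xyg
nbf
oiq
ufmkd
gjuzw
tumj
kkea
kajge
xrbk
bzbl
sjjvr
iiqop
vwnjy
abtlb
nrq
qwcqm

Derivation:
Hunk 1: at line 8 remove [ipt] add [yyfg,fzjn] -> 15 lines: xyg nbf yza ggy dul gjuzw tumj kkea qei yyfg fzjn vwnjy abtlb nrq qwcqm
Hunk 2: at line 8 remove [yyfg,fzjn] add [jigx,sjjvr,iiqop] -> 16 lines: xyg nbf yza ggy dul gjuzw tumj kkea qei jigx sjjvr iiqop vwnjy abtlb nrq qwcqm
Hunk 3: at line 3 remove [ggy,dul] add [mfga] -> 15 lines: xyg nbf yza mfga gjuzw tumj kkea qei jigx sjjvr iiqop vwnjy abtlb nrq qwcqm
Hunk 4: at line 1 remove [yza,mfga] add [oiq,ufmkd] -> 15 lines: xyg nbf oiq ufmkd gjuzw tumj kkea qei jigx sjjvr iiqop vwnjy abtlb nrq qwcqm
Hunk 5: at line 7 remove [qei,jigx] add [kajge,vcj,ryi] -> 16 lines: xyg nbf oiq ufmkd gjuzw tumj kkea kajge vcj ryi sjjvr iiqop vwnjy abtlb nrq qwcqm
Hunk 6: at line 7 remove [vcj,ryi] add [vhy,bzbl] -> 16 lines: xyg nbf oiq ufmkd gjuzw tumj kkea kajge vhy bzbl sjjvr iiqop vwnjy abtlb nrq qwcqm
Hunk 7: at line 8 remove [vhy] add [xrbk] -> 16 lines: xyg nbf oiq ufmkd gjuzw tumj kkea kajge xrbk bzbl sjjvr iiqop vwnjy abtlb nrq qwcqm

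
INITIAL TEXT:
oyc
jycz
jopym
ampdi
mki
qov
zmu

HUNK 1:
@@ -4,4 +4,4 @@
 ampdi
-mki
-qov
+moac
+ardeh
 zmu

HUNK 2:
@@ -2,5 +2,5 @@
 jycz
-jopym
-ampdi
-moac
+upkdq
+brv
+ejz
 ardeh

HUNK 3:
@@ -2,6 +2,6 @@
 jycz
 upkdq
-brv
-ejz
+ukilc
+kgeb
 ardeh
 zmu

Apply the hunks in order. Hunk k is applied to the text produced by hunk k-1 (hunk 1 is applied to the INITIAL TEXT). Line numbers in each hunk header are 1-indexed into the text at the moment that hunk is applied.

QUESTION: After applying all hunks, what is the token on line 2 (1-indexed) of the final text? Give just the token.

Hunk 1: at line 4 remove [mki,qov] add [moac,ardeh] -> 7 lines: oyc jycz jopym ampdi moac ardeh zmu
Hunk 2: at line 2 remove [jopym,ampdi,moac] add [upkdq,brv,ejz] -> 7 lines: oyc jycz upkdq brv ejz ardeh zmu
Hunk 3: at line 2 remove [brv,ejz] add [ukilc,kgeb] -> 7 lines: oyc jycz upkdq ukilc kgeb ardeh zmu
Final line 2: jycz

Answer: jycz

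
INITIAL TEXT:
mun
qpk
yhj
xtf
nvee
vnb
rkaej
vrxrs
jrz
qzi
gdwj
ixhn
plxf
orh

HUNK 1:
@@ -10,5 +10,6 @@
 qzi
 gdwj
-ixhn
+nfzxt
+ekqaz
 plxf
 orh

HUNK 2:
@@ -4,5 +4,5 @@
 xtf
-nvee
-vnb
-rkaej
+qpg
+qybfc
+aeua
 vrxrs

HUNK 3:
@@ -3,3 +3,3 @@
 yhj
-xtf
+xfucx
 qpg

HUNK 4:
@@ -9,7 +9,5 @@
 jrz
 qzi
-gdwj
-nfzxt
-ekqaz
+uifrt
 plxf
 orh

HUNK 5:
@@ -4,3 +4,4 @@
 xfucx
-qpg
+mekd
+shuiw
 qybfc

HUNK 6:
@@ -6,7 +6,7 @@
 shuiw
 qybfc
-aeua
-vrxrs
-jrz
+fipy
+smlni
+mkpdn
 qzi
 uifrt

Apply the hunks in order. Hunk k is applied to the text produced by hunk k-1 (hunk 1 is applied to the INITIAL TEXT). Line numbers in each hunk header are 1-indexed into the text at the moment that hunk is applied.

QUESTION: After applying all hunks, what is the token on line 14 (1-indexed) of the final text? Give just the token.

Hunk 1: at line 10 remove [ixhn] add [nfzxt,ekqaz] -> 15 lines: mun qpk yhj xtf nvee vnb rkaej vrxrs jrz qzi gdwj nfzxt ekqaz plxf orh
Hunk 2: at line 4 remove [nvee,vnb,rkaej] add [qpg,qybfc,aeua] -> 15 lines: mun qpk yhj xtf qpg qybfc aeua vrxrs jrz qzi gdwj nfzxt ekqaz plxf orh
Hunk 3: at line 3 remove [xtf] add [xfucx] -> 15 lines: mun qpk yhj xfucx qpg qybfc aeua vrxrs jrz qzi gdwj nfzxt ekqaz plxf orh
Hunk 4: at line 9 remove [gdwj,nfzxt,ekqaz] add [uifrt] -> 13 lines: mun qpk yhj xfucx qpg qybfc aeua vrxrs jrz qzi uifrt plxf orh
Hunk 5: at line 4 remove [qpg] add [mekd,shuiw] -> 14 lines: mun qpk yhj xfucx mekd shuiw qybfc aeua vrxrs jrz qzi uifrt plxf orh
Hunk 6: at line 6 remove [aeua,vrxrs,jrz] add [fipy,smlni,mkpdn] -> 14 lines: mun qpk yhj xfucx mekd shuiw qybfc fipy smlni mkpdn qzi uifrt plxf orh
Final line 14: orh

Answer: orh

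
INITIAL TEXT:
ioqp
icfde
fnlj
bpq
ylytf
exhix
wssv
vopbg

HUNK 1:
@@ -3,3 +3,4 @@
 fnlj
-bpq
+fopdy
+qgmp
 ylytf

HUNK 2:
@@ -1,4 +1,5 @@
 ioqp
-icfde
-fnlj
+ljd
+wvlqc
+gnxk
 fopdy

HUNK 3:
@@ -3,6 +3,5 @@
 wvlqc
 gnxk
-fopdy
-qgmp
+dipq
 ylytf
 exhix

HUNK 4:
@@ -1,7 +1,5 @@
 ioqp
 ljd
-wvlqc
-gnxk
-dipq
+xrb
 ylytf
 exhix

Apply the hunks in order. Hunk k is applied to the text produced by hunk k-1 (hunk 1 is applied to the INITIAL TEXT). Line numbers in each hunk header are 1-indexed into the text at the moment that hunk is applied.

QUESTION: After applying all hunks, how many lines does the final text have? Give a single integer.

Answer: 7

Derivation:
Hunk 1: at line 3 remove [bpq] add [fopdy,qgmp] -> 9 lines: ioqp icfde fnlj fopdy qgmp ylytf exhix wssv vopbg
Hunk 2: at line 1 remove [icfde,fnlj] add [ljd,wvlqc,gnxk] -> 10 lines: ioqp ljd wvlqc gnxk fopdy qgmp ylytf exhix wssv vopbg
Hunk 3: at line 3 remove [fopdy,qgmp] add [dipq] -> 9 lines: ioqp ljd wvlqc gnxk dipq ylytf exhix wssv vopbg
Hunk 4: at line 1 remove [wvlqc,gnxk,dipq] add [xrb] -> 7 lines: ioqp ljd xrb ylytf exhix wssv vopbg
Final line count: 7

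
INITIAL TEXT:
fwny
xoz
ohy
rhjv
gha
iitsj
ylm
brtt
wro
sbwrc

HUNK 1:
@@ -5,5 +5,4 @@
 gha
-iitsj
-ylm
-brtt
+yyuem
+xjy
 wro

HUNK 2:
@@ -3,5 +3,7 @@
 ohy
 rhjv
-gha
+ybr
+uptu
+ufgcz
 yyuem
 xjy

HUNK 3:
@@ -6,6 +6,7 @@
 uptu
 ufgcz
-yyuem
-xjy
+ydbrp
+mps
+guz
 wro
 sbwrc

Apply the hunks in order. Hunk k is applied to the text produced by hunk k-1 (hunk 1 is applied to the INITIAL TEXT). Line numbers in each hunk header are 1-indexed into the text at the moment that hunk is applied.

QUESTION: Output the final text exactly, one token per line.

Answer: fwny
xoz
ohy
rhjv
ybr
uptu
ufgcz
ydbrp
mps
guz
wro
sbwrc

Derivation:
Hunk 1: at line 5 remove [iitsj,ylm,brtt] add [yyuem,xjy] -> 9 lines: fwny xoz ohy rhjv gha yyuem xjy wro sbwrc
Hunk 2: at line 3 remove [gha] add [ybr,uptu,ufgcz] -> 11 lines: fwny xoz ohy rhjv ybr uptu ufgcz yyuem xjy wro sbwrc
Hunk 3: at line 6 remove [yyuem,xjy] add [ydbrp,mps,guz] -> 12 lines: fwny xoz ohy rhjv ybr uptu ufgcz ydbrp mps guz wro sbwrc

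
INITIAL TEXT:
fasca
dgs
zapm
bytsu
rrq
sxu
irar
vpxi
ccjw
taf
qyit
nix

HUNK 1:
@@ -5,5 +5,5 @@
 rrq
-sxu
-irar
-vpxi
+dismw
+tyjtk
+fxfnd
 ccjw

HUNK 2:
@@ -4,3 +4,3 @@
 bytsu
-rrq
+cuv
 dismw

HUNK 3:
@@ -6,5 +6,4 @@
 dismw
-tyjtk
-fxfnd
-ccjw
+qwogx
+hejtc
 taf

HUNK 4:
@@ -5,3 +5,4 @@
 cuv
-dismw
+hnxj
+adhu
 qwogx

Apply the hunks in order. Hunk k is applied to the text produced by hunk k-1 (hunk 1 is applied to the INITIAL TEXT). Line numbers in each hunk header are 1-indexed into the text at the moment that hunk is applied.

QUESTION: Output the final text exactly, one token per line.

Answer: fasca
dgs
zapm
bytsu
cuv
hnxj
adhu
qwogx
hejtc
taf
qyit
nix

Derivation:
Hunk 1: at line 5 remove [sxu,irar,vpxi] add [dismw,tyjtk,fxfnd] -> 12 lines: fasca dgs zapm bytsu rrq dismw tyjtk fxfnd ccjw taf qyit nix
Hunk 2: at line 4 remove [rrq] add [cuv] -> 12 lines: fasca dgs zapm bytsu cuv dismw tyjtk fxfnd ccjw taf qyit nix
Hunk 3: at line 6 remove [tyjtk,fxfnd,ccjw] add [qwogx,hejtc] -> 11 lines: fasca dgs zapm bytsu cuv dismw qwogx hejtc taf qyit nix
Hunk 4: at line 5 remove [dismw] add [hnxj,adhu] -> 12 lines: fasca dgs zapm bytsu cuv hnxj adhu qwogx hejtc taf qyit nix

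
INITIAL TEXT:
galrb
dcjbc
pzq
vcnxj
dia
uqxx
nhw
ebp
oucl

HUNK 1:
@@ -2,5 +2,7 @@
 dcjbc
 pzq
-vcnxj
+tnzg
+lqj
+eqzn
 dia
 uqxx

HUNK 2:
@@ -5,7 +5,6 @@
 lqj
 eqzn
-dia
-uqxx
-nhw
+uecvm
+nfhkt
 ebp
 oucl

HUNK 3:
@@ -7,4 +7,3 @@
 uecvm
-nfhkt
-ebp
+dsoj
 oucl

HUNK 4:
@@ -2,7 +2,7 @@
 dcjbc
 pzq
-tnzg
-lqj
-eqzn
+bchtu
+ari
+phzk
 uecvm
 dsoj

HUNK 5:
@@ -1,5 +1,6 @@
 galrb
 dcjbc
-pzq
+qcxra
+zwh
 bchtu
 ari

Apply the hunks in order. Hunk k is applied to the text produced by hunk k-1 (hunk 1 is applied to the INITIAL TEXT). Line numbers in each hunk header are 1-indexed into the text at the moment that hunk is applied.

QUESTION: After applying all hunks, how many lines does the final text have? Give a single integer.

Answer: 10

Derivation:
Hunk 1: at line 2 remove [vcnxj] add [tnzg,lqj,eqzn] -> 11 lines: galrb dcjbc pzq tnzg lqj eqzn dia uqxx nhw ebp oucl
Hunk 2: at line 5 remove [dia,uqxx,nhw] add [uecvm,nfhkt] -> 10 lines: galrb dcjbc pzq tnzg lqj eqzn uecvm nfhkt ebp oucl
Hunk 3: at line 7 remove [nfhkt,ebp] add [dsoj] -> 9 lines: galrb dcjbc pzq tnzg lqj eqzn uecvm dsoj oucl
Hunk 4: at line 2 remove [tnzg,lqj,eqzn] add [bchtu,ari,phzk] -> 9 lines: galrb dcjbc pzq bchtu ari phzk uecvm dsoj oucl
Hunk 5: at line 1 remove [pzq] add [qcxra,zwh] -> 10 lines: galrb dcjbc qcxra zwh bchtu ari phzk uecvm dsoj oucl
Final line count: 10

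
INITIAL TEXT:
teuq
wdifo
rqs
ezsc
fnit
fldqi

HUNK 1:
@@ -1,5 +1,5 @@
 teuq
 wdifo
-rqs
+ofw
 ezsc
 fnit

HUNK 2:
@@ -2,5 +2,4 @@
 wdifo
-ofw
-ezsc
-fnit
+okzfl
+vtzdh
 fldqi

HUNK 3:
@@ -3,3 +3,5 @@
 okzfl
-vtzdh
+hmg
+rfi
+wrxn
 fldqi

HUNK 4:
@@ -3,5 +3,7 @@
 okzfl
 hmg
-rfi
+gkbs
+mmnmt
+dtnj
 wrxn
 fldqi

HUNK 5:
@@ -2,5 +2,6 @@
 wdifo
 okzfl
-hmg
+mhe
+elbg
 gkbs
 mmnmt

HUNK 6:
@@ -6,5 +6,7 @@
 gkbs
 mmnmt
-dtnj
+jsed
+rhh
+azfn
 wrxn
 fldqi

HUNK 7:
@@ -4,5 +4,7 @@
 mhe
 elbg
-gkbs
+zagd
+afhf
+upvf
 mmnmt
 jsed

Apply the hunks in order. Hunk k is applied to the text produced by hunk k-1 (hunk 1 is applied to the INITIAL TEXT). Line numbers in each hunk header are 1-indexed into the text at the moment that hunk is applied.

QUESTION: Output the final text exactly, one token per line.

Hunk 1: at line 1 remove [rqs] add [ofw] -> 6 lines: teuq wdifo ofw ezsc fnit fldqi
Hunk 2: at line 2 remove [ofw,ezsc,fnit] add [okzfl,vtzdh] -> 5 lines: teuq wdifo okzfl vtzdh fldqi
Hunk 3: at line 3 remove [vtzdh] add [hmg,rfi,wrxn] -> 7 lines: teuq wdifo okzfl hmg rfi wrxn fldqi
Hunk 4: at line 3 remove [rfi] add [gkbs,mmnmt,dtnj] -> 9 lines: teuq wdifo okzfl hmg gkbs mmnmt dtnj wrxn fldqi
Hunk 5: at line 2 remove [hmg] add [mhe,elbg] -> 10 lines: teuq wdifo okzfl mhe elbg gkbs mmnmt dtnj wrxn fldqi
Hunk 6: at line 6 remove [dtnj] add [jsed,rhh,azfn] -> 12 lines: teuq wdifo okzfl mhe elbg gkbs mmnmt jsed rhh azfn wrxn fldqi
Hunk 7: at line 4 remove [gkbs] add [zagd,afhf,upvf] -> 14 lines: teuq wdifo okzfl mhe elbg zagd afhf upvf mmnmt jsed rhh azfn wrxn fldqi

Answer: teuq
wdifo
okzfl
mhe
elbg
zagd
afhf
upvf
mmnmt
jsed
rhh
azfn
wrxn
fldqi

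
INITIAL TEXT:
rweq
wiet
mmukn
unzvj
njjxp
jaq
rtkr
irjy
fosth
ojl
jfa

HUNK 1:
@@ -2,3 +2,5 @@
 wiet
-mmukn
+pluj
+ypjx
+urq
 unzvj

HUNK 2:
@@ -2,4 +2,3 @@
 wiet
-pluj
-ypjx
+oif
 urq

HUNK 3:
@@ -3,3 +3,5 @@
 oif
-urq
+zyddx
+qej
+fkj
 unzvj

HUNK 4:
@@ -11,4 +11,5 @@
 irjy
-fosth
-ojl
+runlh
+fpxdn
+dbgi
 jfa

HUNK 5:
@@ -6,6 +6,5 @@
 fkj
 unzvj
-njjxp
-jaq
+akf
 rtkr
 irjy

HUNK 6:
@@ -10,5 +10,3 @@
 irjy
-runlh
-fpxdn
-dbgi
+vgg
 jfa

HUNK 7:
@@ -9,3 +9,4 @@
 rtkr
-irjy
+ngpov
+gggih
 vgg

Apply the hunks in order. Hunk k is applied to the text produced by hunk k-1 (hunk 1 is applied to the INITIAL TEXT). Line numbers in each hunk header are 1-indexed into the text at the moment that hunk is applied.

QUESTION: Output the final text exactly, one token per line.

Answer: rweq
wiet
oif
zyddx
qej
fkj
unzvj
akf
rtkr
ngpov
gggih
vgg
jfa

Derivation:
Hunk 1: at line 2 remove [mmukn] add [pluj,ypjx,urq] -> 13 lines: rweq wiet pluj ypjx urq unzvj njjxp jaq rtkr irjy fosth ojl jfa
Hunk 2: at line 2 remove [pluj,ypjx] add [oif] -> 12 lines: rweq wiet oif urq unzvj njjxp jaq rtkr irjy fosth ojl jfa
Hunk 3: at line 3 remove [urq] add [zyddx,qej,fkj] -> 14 lines: rweq wiet oif zyddx qej fkj unzvj njjxp jaq rtkr irjy fosth ojl jfa
Hunk 4: at line 11 remove [fosth,ojl] add [runlh,fpxdn,dbgi] -> 15 lines: rweq wiet oif zyddx qej fkj unzvj njjxp jaq rtkr irjy runlh fpxdn dbgi jfa
Hunk 5: at line 6 remove [njjxp,jaq] add [akf] -> 14 lines: rweq wiet oif zyddx qej fkj unzvj akf rtkr irjy runlh fpxdn dbgi jfa
Hunk 6: at line 10 remove [runlh,fpxdn,dbgi] add [vgg] -> 12 lines: rweq wiet oif zyddx qej fkj unzvj akf rtkr irjy vgg jfa
Hunk 7: at line 9 remove [irjy] add [ngpov,gggih] -> 13 lines: rweq wiet oif zyddx qej fkj unzvj akf rtkr ngpov gggih vgg jfa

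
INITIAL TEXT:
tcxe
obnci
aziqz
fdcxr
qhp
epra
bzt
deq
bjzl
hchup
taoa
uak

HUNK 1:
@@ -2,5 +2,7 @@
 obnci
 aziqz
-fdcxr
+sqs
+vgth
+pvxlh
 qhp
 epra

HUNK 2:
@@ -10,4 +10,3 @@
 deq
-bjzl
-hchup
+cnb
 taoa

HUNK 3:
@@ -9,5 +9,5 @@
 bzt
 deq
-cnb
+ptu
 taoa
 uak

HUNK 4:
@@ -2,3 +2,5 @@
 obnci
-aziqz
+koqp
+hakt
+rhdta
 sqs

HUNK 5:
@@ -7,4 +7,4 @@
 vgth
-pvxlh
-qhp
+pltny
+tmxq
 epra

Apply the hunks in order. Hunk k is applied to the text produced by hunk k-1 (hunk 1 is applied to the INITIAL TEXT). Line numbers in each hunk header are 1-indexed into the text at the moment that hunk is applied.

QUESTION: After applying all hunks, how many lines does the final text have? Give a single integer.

Answer: 15

Derivation:
Hunk 1: at line 2 remove [fdcxr] add [sqs,vgth,pvxlh] -> 14 lines: tcxe obnci aziqz sqs vgth pvxlh qhp epra bzt deq bjzl hchup taoa uak
Hunk 2: at line 10 remove [bjzl,hchup] add [cnb] -> 13 lines: tcxe obnci aziqz sqs vgth pvxlh qhp epra bzt deq cnb taoa uak
Hunk 3: at line 9 remove [cnb] add [ptu] -> 13 lines: tcxe obnci aziqz sqs vgth pvxlh qhp epra bzt deq ptu taoa uak
Hunk 4: at line 2 remove [aziqz] add [koqp,hakt,rhdta] -> 15 lines: tcxe obnci koqp hakt rhdta sqs vgth pvxlh qhp epra bzt deq ptu taoa uak
Hunk 5: at line 7 remove [pvxlh,qhp] add [pltny,tmxq] -> 15 lines: tcxe obnci koqp hakt rhdta sqs vgth pltny tmxq epra bzt deq ptu taoa uak
Final line count: 15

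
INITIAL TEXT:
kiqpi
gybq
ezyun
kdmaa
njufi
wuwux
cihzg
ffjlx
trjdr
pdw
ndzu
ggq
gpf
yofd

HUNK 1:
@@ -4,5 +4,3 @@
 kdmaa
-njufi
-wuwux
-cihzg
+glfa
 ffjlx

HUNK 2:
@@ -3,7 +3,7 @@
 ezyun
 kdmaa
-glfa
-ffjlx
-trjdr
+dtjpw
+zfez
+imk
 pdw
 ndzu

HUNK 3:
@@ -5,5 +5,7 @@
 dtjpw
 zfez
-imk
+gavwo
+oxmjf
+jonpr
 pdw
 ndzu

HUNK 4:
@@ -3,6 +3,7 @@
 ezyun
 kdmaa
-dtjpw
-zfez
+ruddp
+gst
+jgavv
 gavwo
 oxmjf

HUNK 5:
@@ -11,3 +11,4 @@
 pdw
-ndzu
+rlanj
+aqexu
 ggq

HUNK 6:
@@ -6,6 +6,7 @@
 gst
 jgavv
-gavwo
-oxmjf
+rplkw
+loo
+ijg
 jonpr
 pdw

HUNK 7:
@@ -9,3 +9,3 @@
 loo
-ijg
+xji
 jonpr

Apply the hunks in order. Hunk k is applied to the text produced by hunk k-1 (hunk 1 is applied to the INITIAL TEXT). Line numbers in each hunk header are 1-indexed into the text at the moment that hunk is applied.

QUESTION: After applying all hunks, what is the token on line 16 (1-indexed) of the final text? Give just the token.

Hunk 1: at line 4 remove [njufi,wuwux,cihzg] add [glfa] -> 12 lines: kiqpi gybq ezyun kdmaa glfa ffjlx trjdr pdw ndzu ggq gpf yofd
Hunk 2: at line 3 remove [glfa,ffjlx,trjdr] add [dtjpw,zfez,imk] -> 12 lines: kiqpi gybq ezyun kdmaa dtjpw zfez imk pdw ndzu ggq gpf yofd
Hunk 3: at line 5 remove [imk] add [gavwo,oxmjf,jonpr] -> 14 lines: kiqpi gybq ezyun kdmaa dtjpw zfez gavwo oxmjf jonpr pdw ndzu ggq gpf yofd
Hunk 4: at line 3 remove [dtjpw,zfez] add [ruddp,gst,jgavv] -> 15 lines: kiqpi gybq ezyun kdmaa ruddp gst jgavv gavwo oxmjf jonpr pdw ndzu ggq gpf yofd
Hunk 5: at line 11 remove [ndzu] add [rlanj,aqexu] -> 16 lines: kiqpi gybq ezyun kdmaa ruddp gst jgavv gavwo oxmjf jonpr pdw rlanj aqexu ggq gpf yofd
Hunk 6: at line 6 remove [gavwo,oxmjf] add [rplkw,loo,ijg] -> 17 lines: kiqpi gybq ezyun kdmaa ruddp gst jgavv rplkw loo ijg jonpr pdw rlanj aqexu ggq gpf yofd
Hunk 7: at line 9 remove [ijg] add [xji] -> 17 lines: kiqpi gybq ezyun kdmaa ruddp gst jgavv rplkw loo xji jonpr pdw rlanj aqexu ggq gpf yofd
Final line 16: gpf

Answer: gpf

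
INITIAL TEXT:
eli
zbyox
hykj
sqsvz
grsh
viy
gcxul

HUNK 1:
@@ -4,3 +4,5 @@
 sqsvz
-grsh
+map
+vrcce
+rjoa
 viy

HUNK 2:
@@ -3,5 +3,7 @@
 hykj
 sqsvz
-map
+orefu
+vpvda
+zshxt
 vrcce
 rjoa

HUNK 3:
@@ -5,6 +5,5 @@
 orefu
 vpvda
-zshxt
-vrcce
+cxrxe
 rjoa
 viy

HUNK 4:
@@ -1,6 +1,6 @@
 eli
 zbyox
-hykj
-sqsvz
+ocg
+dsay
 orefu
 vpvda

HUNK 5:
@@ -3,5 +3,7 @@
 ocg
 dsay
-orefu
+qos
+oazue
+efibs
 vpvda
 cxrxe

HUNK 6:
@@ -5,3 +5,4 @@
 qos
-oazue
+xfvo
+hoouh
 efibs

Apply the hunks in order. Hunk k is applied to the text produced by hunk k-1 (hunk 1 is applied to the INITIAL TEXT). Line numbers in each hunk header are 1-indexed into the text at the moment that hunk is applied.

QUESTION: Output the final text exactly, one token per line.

Hunk 1: at line 4 remove [grsh] add [map,vrcce,rjoa] -> 9 lines: eli zbyox hykj sqsvz map vrcce rjoa viy gcxul
Hunk 2: at line 3 remove [map] add [orefu,vpvda,zshxt] -> 11 lines: eli zbyox hykj sqsvz orefu vpvda zshxt vrcce rjoa viy gcxul
Hunk 3: at line 5 remove [zshxt,vrcce] add [cxrxe] -> 10 lines: eli zbyox hykj sqsvz orefu vpvda cxrxe rjoa viy gcxul
Hunk 4: at line 1 remove [hykj,sqsvz] add [ocg,dsay] -> 10 lines: eli zbyox ocg dsay orefu vpvda cxrxe rjoa viy gcxul
Hunk 5: at line 3 remove [orefu] add [qos,oazue,efibs] -> 12 lines: eli zbyox ocg dsay qos oazue efibs vpvda cxrxe rjoa viy gcxul
Hunk 6: at line 5 remove [oazue] add [xfvo,hoouh] -> 13 lines: eli zbyox ocg dsay qos xfvo hoouh efibs vpvda cxrxe rjoa viy gcxul

Answer: eli
zbyox
ocg
dsay
qos
xfvo
hoouh
efibs
vpvda
cxrxe
rjoa
viy
gcxul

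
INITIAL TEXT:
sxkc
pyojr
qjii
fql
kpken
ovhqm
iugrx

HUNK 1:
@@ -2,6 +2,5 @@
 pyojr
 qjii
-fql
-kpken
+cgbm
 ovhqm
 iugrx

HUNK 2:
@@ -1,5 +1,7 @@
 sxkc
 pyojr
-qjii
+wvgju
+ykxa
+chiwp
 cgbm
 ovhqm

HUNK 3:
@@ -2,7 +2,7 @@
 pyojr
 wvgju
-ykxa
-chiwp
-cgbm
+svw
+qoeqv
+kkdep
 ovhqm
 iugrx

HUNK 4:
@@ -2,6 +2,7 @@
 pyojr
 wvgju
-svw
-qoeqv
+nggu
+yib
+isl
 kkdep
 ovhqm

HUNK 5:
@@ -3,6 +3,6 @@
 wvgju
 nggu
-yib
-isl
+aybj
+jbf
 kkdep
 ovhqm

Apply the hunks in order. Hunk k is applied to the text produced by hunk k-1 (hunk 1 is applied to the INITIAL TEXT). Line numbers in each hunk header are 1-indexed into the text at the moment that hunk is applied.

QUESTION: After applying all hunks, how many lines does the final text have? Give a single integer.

Answer: 9

Derivation:
Hunk 1: at line 2 remove [fql,kpken] add [cgbm] -> 6 lines: sxkc pyojr qjii cgbm ovhqm iugrx
Hunk 2: at line 1 remove [qjii] add [wvgju,ykxa,chiwp] -> 8 lines: sxkc pyojr wvgju ykxa chiwp cgbm ovhqm iugrx
Hunk 3: at line 2 remove [ykxa,chiwp,cgbm] add [svw,qoeqv,kkdep] -> 8 lines: sxkc pyojr wvgju svw qoeqv kkdep ovhqm iugrx
Hunk 4: at line 2 remove [svw,qoeqv] add [nggu,yib,isl] -> 9 lines: sxkc pyojr wvgju nggu yib isl kkdep ovhqm iugrx
Hunk 5: at line 3 remove [yib,isl] add [aybj,jbf] -> 9 lines: sxkc pyojr wvgju nggu aybj jbf kkdep ovhqm iugrx
Final line count: 9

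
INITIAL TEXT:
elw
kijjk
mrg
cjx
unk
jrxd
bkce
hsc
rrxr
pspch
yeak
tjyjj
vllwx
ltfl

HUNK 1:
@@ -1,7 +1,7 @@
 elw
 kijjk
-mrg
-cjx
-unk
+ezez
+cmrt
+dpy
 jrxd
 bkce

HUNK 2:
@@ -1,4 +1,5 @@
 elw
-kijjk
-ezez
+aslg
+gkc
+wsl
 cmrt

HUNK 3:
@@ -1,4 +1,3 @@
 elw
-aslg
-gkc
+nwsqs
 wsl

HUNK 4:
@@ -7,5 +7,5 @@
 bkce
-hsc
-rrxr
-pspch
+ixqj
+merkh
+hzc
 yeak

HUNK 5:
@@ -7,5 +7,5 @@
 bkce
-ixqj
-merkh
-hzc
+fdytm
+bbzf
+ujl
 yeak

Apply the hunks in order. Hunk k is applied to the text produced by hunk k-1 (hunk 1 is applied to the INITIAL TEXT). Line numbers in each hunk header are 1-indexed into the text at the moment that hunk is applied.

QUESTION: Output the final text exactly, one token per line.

Answer: elw
nwsqs
wsl
cmrt
dpy
jrxd
bkce
fdytm
bbzf
ujl
yeak
tjyjj
vllwx
ltfl

Derivation:
Hunk 1: at line 1 remove [mrg,cjx,unk] add [ezez,cmrt,dpy] -> 14 lines: elw kijjk ezez cmrt dpy jrxd bkce hsc rrxr pspch yeak tjyjj vllwx ltfl
Hunk 2: at line 1 remove [kijjk,ezez] add [aslg,gkc,wsl] -> 15 lines: elw aslg gkc wsl cmrt dpy jrxd bkce hsc rrxr pspch yeak tjyjj vllwx ltfl
Hunk 3: at line 1 remove [aslg,gkc] add [nwsqs] -> 14 lines: elw nwsqs wsl cmrt dpy jrxd bkce hsc rrxr pspch yeak tjyjj vllwx ltfl
Hunk 4: at line 7 remove [hsc,rrxr,pspch] add [ixqj,merkh,hzc] -> 14 lines: elw nwsqs wsl cmrt dpy jrxd bkce ixqj merkh hzc yeak tjyjj vllwx ltfl
Hunk 5: at line 7 remove [ixqj,merkh,hzc] add [fdytm,bbzf,ujl] -> 14 lines: elw nwsqs wsl cmrt dpy jrxd bkce fdytm bbzf ujl yeak tjyjj vllwx ltfl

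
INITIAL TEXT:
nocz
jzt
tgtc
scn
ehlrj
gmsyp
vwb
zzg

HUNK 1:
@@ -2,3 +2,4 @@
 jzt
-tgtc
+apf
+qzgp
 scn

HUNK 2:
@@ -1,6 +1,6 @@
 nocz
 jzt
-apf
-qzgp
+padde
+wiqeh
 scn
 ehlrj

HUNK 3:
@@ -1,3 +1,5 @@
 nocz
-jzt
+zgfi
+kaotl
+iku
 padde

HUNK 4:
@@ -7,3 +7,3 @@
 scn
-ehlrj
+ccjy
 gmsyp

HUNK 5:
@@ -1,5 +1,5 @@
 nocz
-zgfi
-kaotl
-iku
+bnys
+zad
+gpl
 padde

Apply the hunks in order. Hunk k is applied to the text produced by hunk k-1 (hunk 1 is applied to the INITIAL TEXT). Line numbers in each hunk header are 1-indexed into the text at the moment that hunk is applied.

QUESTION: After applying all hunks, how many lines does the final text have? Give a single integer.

Answer: 11

Derivation:
Hunk 1: at line 2 remove [tgtc] add [apf,qzgp] -> 9 lines: nocz jzt apf qzgp scn ehlrj gmsyp vwb zzg
Hunk 2: at line 1 remove [apf,qzgp] add [padde,wiqeh] -> 9 lines: nocz jzt padde wiqeh scn ehlrj gmsyp vwb zzg
Hunk 3: at line 1 remove [jzt] add [zgfi,kaotl,iku] -> 11 lines: nocz zgfi kaotl iku padde wiqeh scn ehlrj gmsyp vwb zzg
Hunk 4: at line 7 remove [ehlrj] add [ccjy] -> 11 lines: nocz zgfi kaotl iku padde wiqeh scn ccjy gmsyp vwb zzg
Hunk 5: at line 1 remove [zgfi,kaotl,iku] add [bnys,zad,gpl] -> 11 lines: nocz bnys zad gpl padde wiqeh scn ccjy gmsyp vwb zzg
Final line count: 11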